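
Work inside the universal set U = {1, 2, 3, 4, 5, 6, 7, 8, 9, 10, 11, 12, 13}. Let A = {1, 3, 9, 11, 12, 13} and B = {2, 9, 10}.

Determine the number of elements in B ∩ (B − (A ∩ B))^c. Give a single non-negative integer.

1

A ∩ B = {9}
B − (A ∩ B) = {2, 10}
(B − (A ∩ B))^c = {1, 3, 4, 5, 6, 7, 8, 9, 11, 12, 13}
B ∩ (B − (A ∩ B))^c = {9}
|B ∩ (B − (A ∩ B))^c| = 1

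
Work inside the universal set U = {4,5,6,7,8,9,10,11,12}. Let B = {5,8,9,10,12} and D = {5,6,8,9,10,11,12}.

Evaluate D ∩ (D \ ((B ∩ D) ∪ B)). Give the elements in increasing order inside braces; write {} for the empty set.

B ∩ D = {5,8,9,10,12}
(B ∩ D) ∪ B = {5,8,9,10,12}
D \ ((B ∩ D) ∪ B) = {6,11}
D ∩ (D \ ((B ∩ D) ∪ B)) = {6,11}

{6,11}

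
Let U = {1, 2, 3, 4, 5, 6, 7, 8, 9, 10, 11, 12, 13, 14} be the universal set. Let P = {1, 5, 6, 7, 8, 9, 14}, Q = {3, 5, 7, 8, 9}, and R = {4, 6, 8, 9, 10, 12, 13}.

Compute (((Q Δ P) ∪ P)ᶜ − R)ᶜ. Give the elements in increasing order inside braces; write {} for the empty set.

Q Δ P = {1, 3, 6, 14}
(Q Δ P) ∪ P = {1, 3, 5, 6, 7, 8, 9, 14}
((Q Δ P) ∪ P)ᶜ = {2, 4, 10, 11, 12, 13}
((Q Δ P) ∪ P)ᶜ − R = {2, 11}
(((Q Δ P) ∪ P)ᶜ − R)ᶜ = {1, 3, 4, 5, 6, 7, 8, 9, 10, 12, 13, 14}

{1, 3, 4, 5, 6, 7, 8, 9, 10, 12, 13, 14}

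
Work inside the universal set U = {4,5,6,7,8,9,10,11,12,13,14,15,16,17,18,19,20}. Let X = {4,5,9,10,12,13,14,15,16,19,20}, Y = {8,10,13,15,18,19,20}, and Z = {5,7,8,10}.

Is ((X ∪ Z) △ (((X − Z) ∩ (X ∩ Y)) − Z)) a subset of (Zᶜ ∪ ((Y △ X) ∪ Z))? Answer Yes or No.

Yes

X ∪ Z = {4,5,7,8,9,10,12,13,14,15,16,19,20}
X − Z = {4,9,12,13,14,15,16,19,20}
X ∩ Y = {10,13,15,19,20}
(X − Z) ∩ (X ∩ Y) = {13,15,19,20}
((X − Z) ∩ (X ∩ Y)) − Z = {13,15,19,20}
(X ∪ Z) △ (((X − Z) ∩ (X ∩ Y)) − Z) = {4,5,7,8,9,10,12,14,16}
Zᶜ = {4,6,9,11,12,13,14,15,16,17,18,19,20}
Y △ X = {4,5,8,9,12,14,16,18}
(Y △ X) ∪ Z = {4,5,7,8,9,10,12,14,16,18}
Zᶜ ∪ ((Y △ X) ∪ Z) = {4,5,6,7,8,9,10,11,12,13,14,15,16,17,18,19,20}
Every element of {4,5,7,8,9,10,12,14,16} is in {4,5,6,7,8,9,10,11,12,13,14,15,16,17,18,19,20}, so (X ∪ Z) △ (((X − Z) ∩ (X ∩ Y)) − Z) ⊆ Zᶜ ∪ ((Y △ X) ∪ Z).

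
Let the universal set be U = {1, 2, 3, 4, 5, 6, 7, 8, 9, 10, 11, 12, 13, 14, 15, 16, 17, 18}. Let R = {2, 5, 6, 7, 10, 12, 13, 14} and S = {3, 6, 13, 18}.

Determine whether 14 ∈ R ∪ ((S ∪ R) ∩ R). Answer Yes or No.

Yes

14 ∉ S and 14 ∈ R, so 14 ∈ S ∪ R
14 ∈ (S ∪ R) and 14 ∈ R, so 14 ∈ (S ∪ R) ∩ R
14 ∈ R and 14 ∈ ((S ∪ R) ∩ R), so 14 ∈ R ∪ ((S ∪ R) ∩ R)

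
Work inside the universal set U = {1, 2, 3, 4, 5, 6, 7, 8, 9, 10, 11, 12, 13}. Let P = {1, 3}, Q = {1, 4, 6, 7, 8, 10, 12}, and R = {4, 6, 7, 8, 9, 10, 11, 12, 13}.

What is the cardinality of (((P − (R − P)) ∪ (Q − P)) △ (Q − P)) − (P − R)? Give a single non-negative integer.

0

R − P = {4, 6, 7, 8, 9, 10, 11, 12, 13}
P − (R − P) = {1, 3}
Q − P = {4, 6, 7, 8, 10, 12}
(P − (R − P)) ∪ (Q − P) = {1, 3, 4, 6, 7, 8, 10, 12}
((P − (R − P)) ∪ (Q − P)) △ (Q − P) = {1, 3}
P − R = {1, 3}
(((P − (R − P)) ∪ (Q − P)) △ (Q − P)) − (P − R) = {}
|(((P − (R − P)) ∪ (Q − P)) △ (Q − P)) − (P − R)| = 0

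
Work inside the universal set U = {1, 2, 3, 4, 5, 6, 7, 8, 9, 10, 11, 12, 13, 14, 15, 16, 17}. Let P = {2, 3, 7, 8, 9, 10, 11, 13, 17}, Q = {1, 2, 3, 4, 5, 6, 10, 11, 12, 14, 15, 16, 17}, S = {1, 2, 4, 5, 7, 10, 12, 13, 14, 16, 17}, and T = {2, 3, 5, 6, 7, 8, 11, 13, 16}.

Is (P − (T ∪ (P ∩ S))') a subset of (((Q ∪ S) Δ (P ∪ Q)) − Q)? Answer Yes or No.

No

P ∩ S = {2, 7, 10, 13, 17}
T ∪ (P ∩ S) = {2, 3, 5, 6, 7, 8, 10, 11, 13, 16, 17}
(T ∪ (P ∩ S))' = {1, 4, 9, 12, 14, 15}
P − (T ∪ (P ∩ S))' = {2, 3, 7, 8, 10, 11, 13, 17}
Q ∪ S = {1, 2, 3, 4, 5, 6, 7, 10, 11, 12, 13, 14, 15, 16, 17}
P ∪ Q = {1, 2, 3, 4, 5, 6, 7, 8, 9, 10, 11, 12, 13, 14, 15, 16, 17}
(Q ∪ S) Δ (P ∪ Q) = {8, 9}
((Q ∪ S) Δ (P ∪ Q)) − Q = {8, 9}
2 ∈ P − (T ∪ (P ∩ S))' but 2 ∉ ((Q ∪ S) Δ (P ∪ Q)) − Q, so the inclusion fails.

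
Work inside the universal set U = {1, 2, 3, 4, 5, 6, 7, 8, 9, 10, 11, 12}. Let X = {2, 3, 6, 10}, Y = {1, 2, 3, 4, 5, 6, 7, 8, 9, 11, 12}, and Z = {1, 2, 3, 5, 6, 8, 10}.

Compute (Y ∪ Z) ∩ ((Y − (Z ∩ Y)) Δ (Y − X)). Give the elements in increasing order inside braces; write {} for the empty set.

{1, 5, 8}

Y ∪ Z = {1, 2, 3, 4, 5, 6, 7, 8, 9, 10, 11, 12}
Z ∩ Y = {1, 2, 3, 5, 6, 8}
Y − (Z ∩ Y) = {4, 7, 9, 11, 12}
Y − X = {1, 4, 5, 7, 8, 9, 11, 12}
(Y − (Z ∩ Y)) Δ (Y − X) = {1, 5, 8}
(Y ∪ Z) ∩ ((Y − (Z ∩ Y)) Δ (Y − X)) = {1, 5, 8}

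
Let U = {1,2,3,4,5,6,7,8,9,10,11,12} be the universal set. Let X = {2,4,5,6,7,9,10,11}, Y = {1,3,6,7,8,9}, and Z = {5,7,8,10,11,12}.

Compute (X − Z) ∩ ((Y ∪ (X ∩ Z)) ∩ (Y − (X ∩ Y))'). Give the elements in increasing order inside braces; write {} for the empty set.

{6,9}

X − Z = {2,4,6,9}
X ∩ Z = {5,7,10,11}
Y ∪ (X ∩ Z) = {1,3,5,6,7,8,9,10,11}
X ∩ Y = {6,7,9}
Y − (X ∩ Y) = {1,3,8}
(Y − (X ∩ Y))' = {2,4,5,6,7,9,10,11,12}
(Y ∪ (X ∩ Z)) ∩ (Y − (X ∩ Y))' = {5,6,7,9,10,11}
(X − Z) ∩ ((Y ∪ (X ∩ Z)) ∩ (Y − (X ∩ Y))') = {6,9}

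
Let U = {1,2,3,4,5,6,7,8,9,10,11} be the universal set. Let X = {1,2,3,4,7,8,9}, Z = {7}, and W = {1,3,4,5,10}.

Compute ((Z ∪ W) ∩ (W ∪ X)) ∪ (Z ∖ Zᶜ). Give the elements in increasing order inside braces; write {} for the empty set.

{1,3,4,5,7,10}

Z ∪ W = {1,3,4,5,7,10}
W ∪ X = {1,2,3,4,5,7,8,9,10}
(Z ∪ W) ∩ (W ∪ X) = {1,3,4,5,7,10}
Zᶜ = {1,2,3,4,5,6,8,9,10,11}
Z ∖ Zᶜ = {7}
((Z ∪ W) ∩ (W ∪ X)) ∪ (Z ∖ Zᶜ) = {1,3,4,5,7,10}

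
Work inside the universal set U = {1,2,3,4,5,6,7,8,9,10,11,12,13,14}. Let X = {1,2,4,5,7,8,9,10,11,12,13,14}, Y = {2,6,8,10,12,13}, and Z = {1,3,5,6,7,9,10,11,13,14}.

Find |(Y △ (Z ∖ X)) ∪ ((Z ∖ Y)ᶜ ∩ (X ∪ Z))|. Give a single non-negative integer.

8

Z ∖ X = {3,6}
Y △ (Z ∖ X) = {2,3,8,10,12,13}
Z ∖ Y = {1,3,5,7,9,11,14}
(Z ∖ Y)ᶜ = {2,4,6,8,10,12,13}
X ∪ Z = {1,2,3,4,5,6,7,8,9,10,11,12,13,14}
(Z ∖ Y)ᶜ ∩ (X ∪ Z) = {2,4,6,8,10,12,13}
(Y △ (Z ∖ X)) ∪ ((Z ∖ Y)ᶜ ∩ (X ∪ Z)) = {2,3,4,6,8,10,12,13}
|(Y △ (Z ∖ X)) ∪ ((Z ∖ Y)ᶜ ∩ (X ∪ Z))| = 8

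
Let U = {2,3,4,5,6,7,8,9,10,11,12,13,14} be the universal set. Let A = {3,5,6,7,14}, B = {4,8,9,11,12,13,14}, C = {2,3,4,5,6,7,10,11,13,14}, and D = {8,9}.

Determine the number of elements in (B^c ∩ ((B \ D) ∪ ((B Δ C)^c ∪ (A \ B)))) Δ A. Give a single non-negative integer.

B^c = {2,3,5,6,7,10}
B \ D = {4,11,12,13,14}
B Δ C = {2,3,5,6,7,8,9,10,12}
(B Δ C)^c = {4,11,13,14}
A \ B = {3,5,6,7}
(B Δ C)^c ∪ (A \ B) = {3,4,5,6,7,11,13,14}
(B \ D) ∪ ((B Δ C)^c ∪ (A \ B)) = {3,4,5,6,7,11,12,13,14}
B^c ∩ ((B \ D) ∪ ((B Δ C)^c ∪ (A \ B))) = {3,5,6,7}
(B^c ∩ ((B \ D) ∪ ((B Δ C)^c ∪ (A \ B)))) Δ A = {14}
|(B^c ∩ ((B \ D) ∪ ((B Δ C)^c ∪ (A \ B)))) Δ A| = 1

1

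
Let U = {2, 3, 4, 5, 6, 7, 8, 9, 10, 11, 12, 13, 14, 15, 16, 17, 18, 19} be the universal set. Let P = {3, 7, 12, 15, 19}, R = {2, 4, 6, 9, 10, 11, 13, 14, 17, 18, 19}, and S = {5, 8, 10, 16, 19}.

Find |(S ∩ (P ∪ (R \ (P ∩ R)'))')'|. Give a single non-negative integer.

P ∩ R = {19}
(P ∩ R)' = {2, 3, 4, 5, 6, 7, 8, 9, 10, 11, 12, 13, 14, 15, 16, 17, 18}
R \ (P ∩ R)' = {19}
P ∪ (R \ (P ∩ R)') = {3, 7, 12, 15, 19}
(P ∪ (R \ (P ∩ R)'))' = {2, 4, 5, 6, 8, 9, 10, 11, 13, 14, 16, 17, 18}
S ∩ (P ∪ (R \ (P ∩ R)'))' = {5, 8, 10, 16}
(S ∩ (P ∪ (R \ (P ∩ R)'))')' = {2, 3, 4, 6, 7, 9, 11, 12, 13, 14, 15, 17, 18, 19}
|(S ∩ (P ∪ (R \ (P ∩ R)'))')'| = 14

14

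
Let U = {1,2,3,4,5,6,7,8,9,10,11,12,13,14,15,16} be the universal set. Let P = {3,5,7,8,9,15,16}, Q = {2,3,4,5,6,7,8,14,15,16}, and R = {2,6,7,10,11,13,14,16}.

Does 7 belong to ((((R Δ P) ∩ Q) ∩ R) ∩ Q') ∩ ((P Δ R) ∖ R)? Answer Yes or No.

7 ∈ R and 7 ∈ P, so 7 ∉ R Δ P
7 ∉ (R Δ P) and 7 ∈ Q, so 7 ∉ (R Δ P) ∩ Q
7 ∉ ((R Δ P) ∩ Q) and 7 ∈ R, so 7 ∉ ((R Δ P) ∩ Q) ∩ R
7 ∈ Q, so 7 ∉ Q'
7 ∉ (((R Δ P) ∩ Q) ∩ R) and 7 ∉ Q', so 7 ∉ (((R Δ P) ∩ Q) ∩ R) ∩ Q'
7 ∈ P and 7 ∈ R, so 7 ∉ P Δ R
7 ∉ (P Δ R) and 7 ∈ R, so 7 ∉ (P Δ R) ∖ R
7 ∉ ((((R Δ P) ∩ Q) ∩ R) ∩ Q') and 7 ∉ ((P Δ R) ∖ R), so 7 ∉ ((((R Δ P) ∩ Q) ∩ R) ∩ Q') ∩ ((P Δ R) ∖ R)

No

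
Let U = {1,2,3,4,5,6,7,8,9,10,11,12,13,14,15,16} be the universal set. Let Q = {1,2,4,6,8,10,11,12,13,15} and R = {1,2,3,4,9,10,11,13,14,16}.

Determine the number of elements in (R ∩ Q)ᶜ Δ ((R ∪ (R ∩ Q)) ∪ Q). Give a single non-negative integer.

8

R ∩ Q = {1,2,4,10,11,13}
(R ∩ Q)ᶜ = {3,5,6,7,8,9,12,14,15,16}
R ∪ (R ∩ Q) = {1,2,3,4,9,10,11,13,14,16}
(R ∪ (R ∩ Q)) ∪ Q = {1,2,3,4,6,8,9,10,11,12,13,14,15,16}
(R ∩ Q)ᶜ Δ ((R ∪ (R ∩ Q)) ∪ Q) = {1,2,4,5,7,10,11,13}
|(R ∩ Q)ᶜ Δ ((R ∪ (R ∩ Q)) ∪ Q)| = 8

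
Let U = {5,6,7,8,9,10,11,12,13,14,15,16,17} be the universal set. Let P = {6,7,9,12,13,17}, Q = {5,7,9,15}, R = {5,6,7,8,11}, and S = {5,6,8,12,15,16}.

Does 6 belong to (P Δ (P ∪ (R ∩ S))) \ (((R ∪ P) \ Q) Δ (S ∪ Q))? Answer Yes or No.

No

6 ∈ R and 6 ∈ S, so 6 ∈ R ∩ S
6 ∈ P and 6 ∈ (R ∩ S), so 6 ∈ P ∪ (R ∩ S)
6 ∈ P and 6 ∈ (P ∪ (R ∩ S)), so 6 ∉ P Δ (P ∪ (R ∩ S))
6 ∈ R and 6 ∈ P, so 6 ∈ R ∪ P
6 ∈ (R ∪ P) and 6 ∉ Q, so 6 ∈ (R ∪ P) \ Q
6 ∈ S and 6 ∉ Q, so 6 ∈ S ∪ Q
6 ∈ ((R ∪ P) \ Q) and 6 ∈ (S ∪ Q), so 6 ∉ ((R ∪ P) \ Q) Δ (S ∪ Q)
6 ∉ (P Δ (P ∪ (R ∩ S))) and 6 ∉ (((R ∪ P) \ Q) Δ (S ∪ Q)), so 6 ∉ (P Δ (P ∪ (R ∩ S))) \ (((R ∪ P) \ Q) Δ (S ∪ Q))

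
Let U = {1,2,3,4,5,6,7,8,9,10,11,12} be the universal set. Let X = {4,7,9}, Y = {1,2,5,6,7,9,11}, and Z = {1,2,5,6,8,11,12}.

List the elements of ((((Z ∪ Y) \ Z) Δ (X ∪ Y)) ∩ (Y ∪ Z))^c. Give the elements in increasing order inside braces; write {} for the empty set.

{3,4,7,8,9,10,12}

Z ∪ Y = {1,2,5,6,7,8,9,11,12}
(Z ∪ Y) \ Z = {7,9}
X ∪ Y = {1,2,4,5,6,7,9,11}
((Z ∪ Y) \ Z) Δ (X ∪ Y) = {1,2,4,5,6,11}
Y ∪ Z = {1,2,5,6,7,8,9,11,12}
(((Z ∪ Y) \ Z) Δ (X ∪ Y)) ∩ (Y ∪ Z) = {1,2,5,6,11}
((((Z ∪ Y) \ Z) Δ (X ∪ Y)) ∩ (Y ∪ Z))^c = {3,4,7,8,9,10,12}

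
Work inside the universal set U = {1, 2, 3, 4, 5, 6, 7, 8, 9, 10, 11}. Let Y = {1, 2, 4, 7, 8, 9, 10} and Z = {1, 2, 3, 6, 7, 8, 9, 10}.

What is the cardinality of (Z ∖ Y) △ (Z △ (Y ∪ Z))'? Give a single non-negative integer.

8

Z ∖ Y = {3, 6}
Y ∪ Z = {1, 2, 3, 4, 6, 7, 8, 9, 10}
Z △ (Y ∪ Z) = {4}
(Z △ (Y ∪ Z))' = {1, 2, 3, 5, 6, 7, 8, 9, 10, 11}
(Z ∖ Y) △ (Z △ (Y ∪ Z))' = {1, 2, 5, 7, 8, 9, 10, 11}
|(Z ∖ Y) △ (Z △ (Y ∪ Z))'| = 8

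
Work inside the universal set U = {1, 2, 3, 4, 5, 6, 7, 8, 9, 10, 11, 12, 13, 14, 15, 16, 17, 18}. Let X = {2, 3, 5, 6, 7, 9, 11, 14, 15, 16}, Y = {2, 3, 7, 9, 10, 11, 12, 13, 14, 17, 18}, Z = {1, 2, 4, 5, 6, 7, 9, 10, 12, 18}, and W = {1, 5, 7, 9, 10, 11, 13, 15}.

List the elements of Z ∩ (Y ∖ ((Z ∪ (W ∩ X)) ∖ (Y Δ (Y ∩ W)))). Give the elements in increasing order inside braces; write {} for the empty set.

W ∩ X = {5, 7, 9, 11, 15}
Z ∪ (W ∩ X) = {1, 2, 4, 5, 6, 7, 9, 10, 11, 12, 15, 18}
Y ∩ W = {7, 9, 10, 11, 13}
Y Δ (Y ∩ W) = {2, 3, 12, 14, 17, 18}
(Z ∪ (W ∩ X)) ∖ (Y Δ (Y ∩ W)) = {1, 4, 5, 6, 7, 9, 10, 11, 15}
Y ∖ ((Z ∪ (W ∩ X)) ∖ (Y Δ (Y ∩ W))) = {2, 3, 12, 13, 14, 17, 18}
Z ∩ (Y ∖ ((Z ∪ (W ∩ X)) ∖ (Y Δ (Y ∩ W)))) = {2, 12, 18}

{2, 12, 18}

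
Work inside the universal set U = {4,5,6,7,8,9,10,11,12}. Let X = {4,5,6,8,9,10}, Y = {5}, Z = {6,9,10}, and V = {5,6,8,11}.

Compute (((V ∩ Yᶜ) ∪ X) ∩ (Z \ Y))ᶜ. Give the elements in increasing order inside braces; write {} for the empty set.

{4,5,7,8,11,12}

Yᶜ = {4,6,7,8,9,10,11,12}
V ∩ Yᶜ = {6,8,11}
(V ∩ Yᶜ) ∪ X = {4,5,6,8,9,10,11}
Z \ Y = {6,9,10}
((V ∩ Yᶜ) ∪ X) ∩ (Z \ Y) = {6,9,10}
(((V ∩ Yᶜ) ∪ X) ∩ (Z \ Y))ᶜ = {4,5,7,8,11,12}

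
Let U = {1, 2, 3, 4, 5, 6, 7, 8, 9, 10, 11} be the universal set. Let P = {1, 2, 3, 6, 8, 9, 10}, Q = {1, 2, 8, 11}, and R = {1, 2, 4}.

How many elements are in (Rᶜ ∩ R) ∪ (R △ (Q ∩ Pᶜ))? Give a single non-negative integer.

4

Rᶜ = {3, 5, 6, 7, 8, 9, 10, 11}
Rᶜ ∩ R = {}
Pᶜ = {4, 5, 7, 11}
Q ∩ Pᶜ = {11}
R △ (Q ∩ Pᶜ) = {1, 2, 4, 11}
(Rᶜ ∩ R) ∪ (R △ (Q ∩ Pᶜ)) = {1, 2, 4, 11}
|(Rᶜ ∩ R) ∪ (R △ (Q ∩ Pᶜ))| = 4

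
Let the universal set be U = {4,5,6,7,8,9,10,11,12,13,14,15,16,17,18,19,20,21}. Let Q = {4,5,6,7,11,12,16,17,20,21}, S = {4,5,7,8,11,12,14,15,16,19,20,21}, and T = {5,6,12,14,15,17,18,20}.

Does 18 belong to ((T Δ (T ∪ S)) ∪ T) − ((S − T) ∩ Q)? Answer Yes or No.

18 ∈ T and 18 ∉ S, so 18 ∈ T ∪ S
18 ∈ T and 18 ∈ (T ∪ S), so 18 ∉ T Δ (T ∪ S)
18 ∉ (T Δ (T ∪ S)) and 18 ∈ T, so 18 ∈ (T Δ (T ∪ S)) ∪ T
18 ∉ S and 18 ∈ T, so 18 ∉ S − T
18 ∉ (S − T) and 18 ∉ Q, so 18 ∉ (S − T) ∩ Q
18 ∈ ((T Δ (T ∪ S)) ∪ T) and 18 ∉ ((S − T) ∩ Q), so 18 ∈ ((T Δ (T ∪ S)) ∪ T) − ((S − T) ∩ Q)

Yes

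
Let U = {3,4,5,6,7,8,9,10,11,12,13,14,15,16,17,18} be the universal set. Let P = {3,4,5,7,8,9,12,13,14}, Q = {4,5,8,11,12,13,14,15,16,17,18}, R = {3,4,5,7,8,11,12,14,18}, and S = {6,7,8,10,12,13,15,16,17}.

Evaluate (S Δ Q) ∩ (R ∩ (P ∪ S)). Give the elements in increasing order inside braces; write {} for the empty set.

S Δ Q = {4,5,6,7,10,11,14,18}
P ∪ S = {3,4,5,6,7,8,9,10,12,13,14,15,16,17}
R ∩ (P ∪ S) = {3,4,5,7,8,12,14}
(S Δ Q) ∩ (R ∩ (P ∪ S)) = {4,5,7,14}

{4,5,7,14}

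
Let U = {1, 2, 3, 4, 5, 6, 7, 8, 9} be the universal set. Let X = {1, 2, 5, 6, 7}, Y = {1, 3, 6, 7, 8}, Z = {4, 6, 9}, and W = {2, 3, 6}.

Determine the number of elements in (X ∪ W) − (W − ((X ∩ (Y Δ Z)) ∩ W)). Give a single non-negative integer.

3

X ∪ W = {1, 2, 3, 5, 6, 7}
Y Δ Z = {1, 3, 4, 7, 8, 9}
X ∩ (Y Δ Z) = {1, 7}
(X ∩ (Y Δ Z)) ∩ W = {}
W − ((X ∩ (Y Δ Z)) ∩ W) = {2, 3, 6}
(X ∪ W) − (W − ((X ∩ (Y Δ Z)) ∩ W)) = {1, 5, 7}
|(X ∪ W) − (W − ((X ∩ (Y Δ Z)) ∩ W))| = 3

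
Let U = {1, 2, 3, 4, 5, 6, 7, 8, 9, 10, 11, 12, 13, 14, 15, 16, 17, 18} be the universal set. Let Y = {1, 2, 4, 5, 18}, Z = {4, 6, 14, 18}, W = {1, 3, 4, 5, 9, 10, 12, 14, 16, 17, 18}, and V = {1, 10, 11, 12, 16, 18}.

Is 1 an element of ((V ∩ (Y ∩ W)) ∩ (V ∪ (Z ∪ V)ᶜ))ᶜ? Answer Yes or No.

1 ∈ Y and 1 ∈ W, so 1 ∈ Y ∩ W
1 ∈ V and 1 ∈ (Y ∩ W), so 1 ∈ V ∩ (Y ∩ W)
1 ∉ Z and 1 ∈ V, so 1 ∈ Z ∪ V
1 ∉ (Z ∪ V)ᶜ since 1 ∈ (Z ∪ V)
1 ∈ V and 1 ∉ (Z ∪ V)ᶜ, so 1 ∈ V ∪ (Z ∪ V)ᶜ
1 ∈ (V ∩ (Y ∩ W)) and 1 ∈ (V ∪ (Z ∪ V)ᶜ), so 1 ∈ (V ∩ (Y ∩ W)) ∩ (V ∪ (Z ∪ V)ᶜ)
1 ∉ ((V ∩ (Y ∩ W)) ∩ (V ∪ (Z ∪ V)ᶜ))ᶜ since 1 ∈ ((V ∩ (Y ∩ W)) ∩ (V ∪ (Z ∪ V)ᶜ))

No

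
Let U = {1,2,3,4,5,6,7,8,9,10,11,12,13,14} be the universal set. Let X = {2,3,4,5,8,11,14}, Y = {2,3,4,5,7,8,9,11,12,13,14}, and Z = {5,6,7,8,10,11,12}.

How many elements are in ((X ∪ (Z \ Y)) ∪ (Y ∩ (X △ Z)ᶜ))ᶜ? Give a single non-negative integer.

Z \ Y = {6,10}
X ∪ (Z \ Y) = {2,3,4,5,6,8,10,11,14}
X △ Z = {2,3,4,6,7,10,12,14}
(X △ Z)ᶜ = {1,5,8,9,11,13}
Y ∩ (X △ Z)ᶜ = {5,8,9,11,13}
(X ∪ (Z \ Y)) ∪ (Y ∩ (X △ Z)ᶜ) = {2,3,4,5,6,8,9,10,11,13,14}
((X ∪ (Z \ Y)) ∪ (Y ∩ (X △ Z)ᶜ))ᶜ = {1,7,12}
|((X ∪ (Z \ Y)) ∪ (Y ∩ (X △ Z)ᶜ))ᶜ| = 3

3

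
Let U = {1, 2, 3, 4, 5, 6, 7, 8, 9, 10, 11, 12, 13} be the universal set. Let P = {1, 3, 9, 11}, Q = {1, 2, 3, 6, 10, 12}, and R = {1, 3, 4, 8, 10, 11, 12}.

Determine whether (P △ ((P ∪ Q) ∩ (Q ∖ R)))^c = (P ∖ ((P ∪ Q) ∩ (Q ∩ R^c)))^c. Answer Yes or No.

P ∪ Q = {1, 2, 3, 6, 9, 10, 11, 12}
Q ∖ R = {2, 6}
(P ∪ Q) ∩ (Q ∖ R) = {2, 6}
P △ ((P ∪ Q) ∩ (Q ∖ R)) = {1, 2, 3, 6, 9, 11}
(P △ ((P ∪ Q) ∩ (Q ∖ R)))^c = {4, 5, 7, 8, 10, 12, 13}
R^c = {2, 5, 6, 7, 9, 13}
Q ∩ R^c = {2, 6}
(P ∪ Q) ∩ (Q ∩ R^c) = {2, 6}
P ∖ ((P ∪ Q) ∩ (Q ∩ R^c)) = {1, 3, 9, 11}
(P ∖ ((P ∪ Q) ∩ (Q ∩ R^c)))^c = {2, 4, 5, 6, 7, 8, 10, 12, 13}
2 ∈ (P ∖ ((P ∪ Q) ∩ (Q ∩ R^c)))^c but 2 ∉ (P △ ((P ∪ Q) ∩ (Q ∖ R)))^c, so they differ.

No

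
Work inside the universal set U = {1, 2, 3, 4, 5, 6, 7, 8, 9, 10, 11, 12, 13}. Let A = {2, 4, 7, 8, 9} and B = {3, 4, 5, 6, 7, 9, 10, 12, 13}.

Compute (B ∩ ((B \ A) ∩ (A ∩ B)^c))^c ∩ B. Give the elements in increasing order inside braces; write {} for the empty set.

B \ A = {3, 5, 6, 10, 12, 13}
A ∩ B = {4, 7, 9}
(A ∩ B)^c = {1, 2, 3, 5, 6, 8, 10, 11, 12, 13}
(B \ A) ∩ (A ∩ B)^c = {3, 5, 6, 10, 12, 13}
B ∩ ((B \ A) ∩ (A ∩ B)^c) = {3, 5, 6, 10, 12, 13}
(B ∩ ((B \ A) ∩ (A ∩ B)^c))^c = {1, 2, 4, 7, 8, 9, 11}
(B ∩ ((B \ A) ∩ (A ∩ B)^c))^c ∩ B = {4, 7, 9}

{4, 7, 9}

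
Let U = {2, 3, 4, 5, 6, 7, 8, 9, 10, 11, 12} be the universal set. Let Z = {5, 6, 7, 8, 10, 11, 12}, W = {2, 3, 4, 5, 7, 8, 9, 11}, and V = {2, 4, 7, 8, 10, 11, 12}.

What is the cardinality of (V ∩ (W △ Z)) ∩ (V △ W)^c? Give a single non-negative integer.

W △ Z = {2, 3, 4, 6, 9, 10, 12}
V ∩ (W △ Z) = {2, 4, 10, 12}
V △ W = {3, 5, 9, 10, 12}
(V △ W)^c = {2, 4, 6, 7, 8, 11}
(V ∩ (W △ Z)) ∩ (V △ W)^c = {2, 4}
|(V ∩ (W △ Z)) ∩ (V △ W)^c| = 2

2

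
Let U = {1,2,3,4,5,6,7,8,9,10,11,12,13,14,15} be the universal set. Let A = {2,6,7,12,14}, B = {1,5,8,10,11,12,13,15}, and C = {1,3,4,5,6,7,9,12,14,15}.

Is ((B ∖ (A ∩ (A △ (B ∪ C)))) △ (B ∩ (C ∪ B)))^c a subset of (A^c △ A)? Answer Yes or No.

B ∪ C = {1,3,4,5,6,7,8,9,10,11,12,13,14,15}
A △ (B ∪ C) = {1,2,3,4,5,8,9,10,11,13,15}
A ∩ (A △ (B ∪ C)) = {2}
B ∖ (A ∩ (A △ (B ∪ C))) = {1,5,8,10,11,12,13,15}
C ∪ B = {1,3,4,5,6,7,8,9,10,11,12,13,14,15}
B ∩ (C ∪ B) = {1,5,8,10,11,12,13,15}
(B ∖ (A ∩ (A △ (B ∪ C)))) △ (B ∩ (C ∪ B)) = {}
((B ∖ (A ∩ (A △ (B ∪ C)))) △ (B ∩ (C ∪ B)))^c = {1,2,3,4,5,6,7,8,9,10,11,12,13,14,15}
A^c = {1,3,4,5,8,9,10,11,13,15}
A^c △ A = {1,2,3,4,5,6,7,8,9,10,11,12,13,14,15}
Every element of {1,2,3,4,5,6,7,8,9,10,11,12,13,14,15} is in {1,2,3,4,5,6,7,8,9,10,11,12,13,14,15}, so ((B ∖ (A ∩ (A △ (B ∪ C)))) △ (B ∩ (C ∪ B)))^c ⊆ A^c △ A.

Yes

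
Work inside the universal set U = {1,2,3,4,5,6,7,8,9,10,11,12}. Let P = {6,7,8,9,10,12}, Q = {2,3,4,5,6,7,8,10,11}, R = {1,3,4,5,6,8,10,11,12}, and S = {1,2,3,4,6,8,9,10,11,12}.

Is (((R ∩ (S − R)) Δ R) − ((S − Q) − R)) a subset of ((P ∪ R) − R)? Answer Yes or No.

S − R = {2,9}
R ∩ (S − R) = {}
(R ∩ (S − R)) Δ R = {1,3,4,5,6,8,10,11,12}
S − Q = {1,9,12}
(S − Q) − R = {9}
((R ∩ (S − R)) Δ R) − ((S − Q) − R) = {1,3,4,5,6,8,10,11,12}
P ∪ R = {1,3,4,5,6,7,8,9,10,11,12}
(P ∪ R) − R = {7,9}
1 ∈ ((R ∩ (S − R)) Δ R) − ((S − Q) − R) but 1 ∉ (P ∪ R) − R, so the inclusion fails.

No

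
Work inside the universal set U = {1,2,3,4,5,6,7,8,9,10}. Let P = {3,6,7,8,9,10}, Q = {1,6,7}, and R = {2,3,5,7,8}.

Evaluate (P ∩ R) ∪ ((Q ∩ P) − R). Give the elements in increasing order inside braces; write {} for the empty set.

P ∩ R = {3,7,8}
Q ∩ P = {6,7}
(Q ∩ P) − R = {6}
(P ∩ R) ∪ ((Q ∩ P) − R) = {3,6,7,8}

{3,6,7,8}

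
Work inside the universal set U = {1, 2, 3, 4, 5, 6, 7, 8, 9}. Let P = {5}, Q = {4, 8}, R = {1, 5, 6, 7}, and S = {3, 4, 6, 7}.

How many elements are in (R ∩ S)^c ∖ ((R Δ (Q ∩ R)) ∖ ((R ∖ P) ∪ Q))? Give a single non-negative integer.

R ∩ S = {6, 7}
(R ∩ S)^c = {1, 2, 3, 4, 5, 8, 9}
Q ∩ R = {}
R Δ (Q ∩ R) = {1, 5, 6, 7}
R ∖ P = {1, 6, 7}
(R ∖ P) ∪ Q = {1, 4, 6, 7, 8}
(R Δ (Q ∩ R)) ∖ ((R ∖ P) ∪ Q) = {5}
(R ∩ S)^c ∖ ((R Δ (Q ∩ R)) ∖ ((R ∖ P) ∪ Q)) = {1, 2, 3, 4, 8, 9}
|(R ∩ S)^c ∖ ((R Δ (Q ∩ R)) ∖ ((R ∖ P) ∪ Q))| = 6

6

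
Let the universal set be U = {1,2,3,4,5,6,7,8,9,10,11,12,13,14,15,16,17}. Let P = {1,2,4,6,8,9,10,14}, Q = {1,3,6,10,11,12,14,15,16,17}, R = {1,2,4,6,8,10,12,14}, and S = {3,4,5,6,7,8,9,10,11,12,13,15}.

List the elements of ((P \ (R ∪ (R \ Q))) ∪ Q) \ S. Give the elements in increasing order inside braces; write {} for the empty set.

R \ Q = {2,4,8}
R ∪ (R \ Q) = {1,2,4,6,8,10,12,14}
P \ (R ∪ (R \ Q)) = {9}
(P \ (R ∪ (R \ Q))) ∪ Q = {1,3,6,9,10,11,12,14,15,16,17}
((P \ (R ∪ (R \ Q))) ∪ Q) \ S = {1,14,16,17}

{1,14,16,17}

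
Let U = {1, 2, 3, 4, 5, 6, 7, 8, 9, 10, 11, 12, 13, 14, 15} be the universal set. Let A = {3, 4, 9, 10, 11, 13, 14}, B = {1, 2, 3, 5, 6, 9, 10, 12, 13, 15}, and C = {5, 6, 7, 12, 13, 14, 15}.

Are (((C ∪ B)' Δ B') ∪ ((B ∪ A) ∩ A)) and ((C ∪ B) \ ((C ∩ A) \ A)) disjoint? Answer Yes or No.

C ∪ B = {1, 2, 3, 5, 6, 7, 9, 10, 12, 13, 14, 15}
(C ∪ B)' = {4, 8, 11}
B' = {4, 7, 8, 11, 14}
(C ∪ B)' Δ B' = {7, 14}
B ∪ A = {1, 2, 3, 4, 5, 6, 9, 10, 11, 12, 13, 14, 15}
(B ∪ A) ∩ A = {3, 4, 9, 10, 11, 13, 14}
((C ∪ B)' Δ B') ∪ ((B ∪ A) ∩ A) = {3, 4, 7, 9, 10, 11, 13, 14}
C ∩ A = {13, 14}
(C ∩ A) \ A = {}
(C ∪ B) \ ((C ∩ A) \ A) = {1, 2, 3, 5, 6, 7, 9, 10, 12, 13, 14, 15}
3 lies in both, so they are not disjoint.

No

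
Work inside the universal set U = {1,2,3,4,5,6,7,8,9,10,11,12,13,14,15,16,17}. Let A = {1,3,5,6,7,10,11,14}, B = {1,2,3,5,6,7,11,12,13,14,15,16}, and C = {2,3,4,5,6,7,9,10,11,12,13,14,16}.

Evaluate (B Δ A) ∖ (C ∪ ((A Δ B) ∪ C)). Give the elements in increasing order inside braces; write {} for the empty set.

B Δ A = {2,10,12,13,15,16}
A Δ B = {2,10,12,13,15,16}
(A Δ B) ∪ C = {2,3,4,5,6,7,9,10,11,12,13,14,15,16}
C ∪ ((A Δ B) ∪ C) = {2,3,4,5,6,7,9,10,11,12,13,14,15,16}
(B Δ A) ∖ (C ∪ ((A Δ B) ∪ C)) = {}

{}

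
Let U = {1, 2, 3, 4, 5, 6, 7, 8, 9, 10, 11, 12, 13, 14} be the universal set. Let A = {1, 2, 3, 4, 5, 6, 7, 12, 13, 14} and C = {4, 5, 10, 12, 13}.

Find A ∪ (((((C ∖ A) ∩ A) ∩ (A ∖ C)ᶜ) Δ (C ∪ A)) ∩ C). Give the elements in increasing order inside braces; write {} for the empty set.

C ∖ A = {10}
(C ∖ A) ∩ A = {}
A ∖ C = {1, 2, 3, 6, 7, 14}
(A ∖ C)ᶜ = {4, 5, 8, 9, 10, 11, 12, 13}
((C ∖ A) ∩ A) ∩ (A ∖ C)ᶜ = {}
C ∪ A = {1, 2, 3, 4, 5, 6, 7, 10, 12, 13, 14}
(((C ∖ A) ∩ A) ∩ (A ∖ C)ᶜ) Δ (C ∪ A) = {1, 2, 3, 4, 5, 6, 7, 10, 12, 13, 14}
((((C ∖ A) ∩ A) ∩ (A ∖ C)ᶜ) Δ (C ∪ A)) ∩ C = {4, 5, 10, 12, 13}
A ∪ (((((C ∖ A) ∩ A) ∩ (A ∖ C)ᶜ) Δ (C ∪ A)) ∩ C) = {1, 2, 3, 4, 5, 6, 7, 10, 12, 13, 14}

{1, 2, 3, 4, 5, 6, 7, 10, 12, 13, 14}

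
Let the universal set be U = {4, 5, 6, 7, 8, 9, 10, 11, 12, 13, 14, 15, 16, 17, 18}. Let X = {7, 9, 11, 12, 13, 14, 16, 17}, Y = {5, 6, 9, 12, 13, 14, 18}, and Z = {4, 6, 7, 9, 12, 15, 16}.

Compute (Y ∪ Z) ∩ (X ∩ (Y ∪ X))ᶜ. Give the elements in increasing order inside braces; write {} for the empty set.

{4, 5, 6, 15, 18}

Y ∪ Z = {4, 5, 6, 7, 9, 12, 13, 14, 15, 16, 18}
Y ∪ X = {5, 6, 7, 9, 11, 12, 13, 14, 16, 17, 18}
X ∩ (Y ∪ X) = {7, 9, 11, 12, 13, 14, 16, 17}
(X ∩ (Y ∪ X))ᶜ = {4, 5, 6, 8, 10, 15, 18}
(Y ∪ Z) ∩ (X ∩ (Y ∪ X))ᶜ = {4, 5, 6, 15, 18}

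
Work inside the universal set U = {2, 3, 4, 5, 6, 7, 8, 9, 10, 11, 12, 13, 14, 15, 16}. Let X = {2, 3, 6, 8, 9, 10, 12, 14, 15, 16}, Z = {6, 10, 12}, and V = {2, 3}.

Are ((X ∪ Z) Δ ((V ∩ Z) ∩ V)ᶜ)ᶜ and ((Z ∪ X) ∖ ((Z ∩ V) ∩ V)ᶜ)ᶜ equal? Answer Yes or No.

No

X ∪ Z = {2, 3, 6, 8, 9, 10, 12, 14, 15, 16}
V ∩ Z = {}
(V ∩ Z) ∩ V = {}
((V ∩ Z) ∩ V)ᶜ = {2, 3, 4, 5, 6, 7, 8, 9, 10, 11, 12, 13, 14, 15, 16}
(X ∪ Z) Δ ((V ∩ Z) ∩ V)ᶜ = {4, 5, 7, 11, 13}
((X ∪ Z) Δ ((V ∩ Z) ∩ V)ᶜ)ᶜ = {2, 3, 6, 8, 9, 10, 12, 14, 15, 16}
Z ∪ X = {2, 3, 6, 8, 9, 10, 12, 14, 15, 16}
Z ∩ V = {}
(Z ∩ V) ∩ V = {}
((Z ∩ V) ∩ V)ᶜ = {2, 3, 4, 5, 6, 7, 8, 9, 10, 11, 12, 13, 14, 15, 16}
(Z ∪ X) ∖ ((Z ∩ V) ∩ V)ᶜ = {}
((Z ∪ X) ∖ ((Z ∩ V) ∩ V)ᶜ)ᶜ = {2, 3, 4, 5, 6, 7, 8, 9, 10, 11, 12, 13, 14, 15, 16}
4 ∈ ((Z ∪ X) ∖ ((Z ∩ V) ∩ V)ᶜ)ᶜ but 4 ∉ ((X ∪ Z) Δ ((V ∩ Z) ∩ V)ᶜ)ᶜ, so they differ.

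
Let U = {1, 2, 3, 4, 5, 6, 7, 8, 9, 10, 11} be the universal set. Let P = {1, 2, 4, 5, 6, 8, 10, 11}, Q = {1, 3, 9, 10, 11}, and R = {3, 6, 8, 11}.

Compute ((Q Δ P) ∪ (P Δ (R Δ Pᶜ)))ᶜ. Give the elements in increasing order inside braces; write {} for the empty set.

{11}

Q Δ P = {2, 3, 4, 5, 6, 8, 9}
Pᶜ = {3, 7, 9}
R Δ Pᶜ = {6, 7, 8, 9, 11}
P Δ (R Δ Pᶜ) = {1, 2, 4, 5, 7, 9, 10}
(Q Δ P) ∪ (P Δ (R Δ Pᶜ)) = {1, 2, 3, 4, 5, 6, 7, 8, 9, 10}
((Q Δ P) ∪ (P Δ (R Δ Pᶜ)))ᶜ = {11}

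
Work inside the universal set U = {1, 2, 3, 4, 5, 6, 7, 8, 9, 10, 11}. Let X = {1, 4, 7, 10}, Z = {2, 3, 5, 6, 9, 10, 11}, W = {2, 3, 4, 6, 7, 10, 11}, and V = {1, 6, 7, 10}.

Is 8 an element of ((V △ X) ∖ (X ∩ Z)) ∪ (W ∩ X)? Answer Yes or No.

No

8 ∉ V and 8 ∉ X, so 8 ∉ V △ X
8 ∉ X and 8 ∉ Z, so 8 ∉ X ∩ Z
8 ∉ (V △ X) and 8 ∉ (X ∩ Z), so 8 ∉ (V △ X) ∖ (X ∩ Z)
8 ∉ W and 8 ∉ X, so 8 ∉ W ∩ X
8 ∉ ((V △ X) ∖ (X ∩ Z)) and 8 ∉ (W ∩ X), so 8 ∉ ((V △ X) ∖ (X ∩ Z)) ∪ (W ∩ X)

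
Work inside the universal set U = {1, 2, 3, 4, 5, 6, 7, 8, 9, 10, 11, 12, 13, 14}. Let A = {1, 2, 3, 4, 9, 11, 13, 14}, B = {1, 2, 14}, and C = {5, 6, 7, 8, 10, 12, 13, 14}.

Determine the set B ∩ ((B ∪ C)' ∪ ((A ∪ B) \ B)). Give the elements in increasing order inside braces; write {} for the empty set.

B ∪ C = {1, 2, 5, 6, 7, 8, 10, 12, 13, 14}
(B ∪ C)' = {3, 4, 9, 11}
A ∪ B = {1, 2, 3, 4, 9, 11, 13, 14}
(A ∪ B) \ B = {3, 4, 9, 11, 13}
(B ∪ C)' ∪ ((A ∪ B) \ B) = {3, 4, 9, 11, 13}
B ∩ ((B ∪ C)' ∪ ((A ∪ B) \ B)) = {}

{}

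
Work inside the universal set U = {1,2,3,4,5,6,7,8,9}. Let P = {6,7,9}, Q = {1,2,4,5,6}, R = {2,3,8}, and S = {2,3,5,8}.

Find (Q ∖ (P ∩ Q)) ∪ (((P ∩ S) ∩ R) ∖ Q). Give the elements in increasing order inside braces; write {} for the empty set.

{1,2,4,5}

P ∩ Q = {6}
Q ∖ (P ∩ Q) = {1,2,4,5}
P ∩ S = {}
(P ∩ S) ∩ R = {}
((P ∩ S) ∩ R) ∖ Q = {}
(Q ∖ (P ∩ Q)) ∪ (((P ∩ S) ∩ R) ∖ Q) = {1,2,4,5}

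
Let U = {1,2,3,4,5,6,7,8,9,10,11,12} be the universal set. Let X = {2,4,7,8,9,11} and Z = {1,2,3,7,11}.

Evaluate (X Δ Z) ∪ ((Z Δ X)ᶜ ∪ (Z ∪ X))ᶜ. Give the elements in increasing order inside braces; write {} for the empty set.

X Δ Z = {1,3,4,8,9}
Z Δ X = {1,3,4,8,9}
(Z Δ X)ᶜ = {2,5,6,7,10,11,12}
Z ∪ X = {1,2,3,4,7,8,9,11}
(Z Δ X)ᶜ ∪ (Z ∪ X) = {1,2,3,4,5,6,7,8,9,10,11,12}
((Z Δ X)ᶜ ∪ (Z ∪ X))ᶜ = {}
(X Δ Z) ∪ ((Z Δ X)ᶜ ∪ (Z ∪ X))ᶜ = {1,3,4,8,9}

{1,3,4,8,9}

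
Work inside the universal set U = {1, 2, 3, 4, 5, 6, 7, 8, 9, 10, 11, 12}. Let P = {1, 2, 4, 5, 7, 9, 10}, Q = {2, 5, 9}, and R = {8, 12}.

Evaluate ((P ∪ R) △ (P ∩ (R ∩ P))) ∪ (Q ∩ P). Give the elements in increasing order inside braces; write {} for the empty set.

P ∪ R = {1, 2, 4, 5, 7, 8, 9, 10, 12}
R ∩ P = {}
P ∩ (R ∩ P) = {}
(P ∪ R) △ (P ∩ (R ∩ P)) = {1, 2, 4, 5, 7, 8, 9, 10, 12}
Q ∩ P = {2, 5, 9}
((P ∪ R) △ (P ∩ (R ∩ P))) ∪ (Q ∩ P) = {1, 2, 4, 5, 7, 8, 9, 10, 12}

{1, 2, 4, 5, 7, 8, 9, 10, 12}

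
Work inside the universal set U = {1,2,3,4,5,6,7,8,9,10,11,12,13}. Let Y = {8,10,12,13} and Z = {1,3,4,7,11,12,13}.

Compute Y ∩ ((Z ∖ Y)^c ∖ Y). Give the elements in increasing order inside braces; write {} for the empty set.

Z ∖ Y = {1,3,4,7,11}
(Z ∖ Y)^c = {2,5,6,8,9,10,12,13}
(Z ∖ Y)^c ∖ Y = {2,5,6,9}
Y ∩ ((Z ∖ Y)^c ∖ Y) = {}

{}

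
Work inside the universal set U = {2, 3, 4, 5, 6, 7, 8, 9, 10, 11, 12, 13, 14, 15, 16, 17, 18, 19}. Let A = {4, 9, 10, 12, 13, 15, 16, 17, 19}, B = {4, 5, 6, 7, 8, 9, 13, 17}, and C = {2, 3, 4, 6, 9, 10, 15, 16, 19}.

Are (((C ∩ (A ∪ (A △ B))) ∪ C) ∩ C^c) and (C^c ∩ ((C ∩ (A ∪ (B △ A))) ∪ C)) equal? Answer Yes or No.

Yes

A △ B = {5, 6, 7, 8, 10, 12, 15, 16, 19}
A ∪ (A △ B) = {4, 5, 6, 7, 8, 9, 10, 12, 13, 15, 16, 17, 19}
C ∩ (A ∪ (A △ B)) = {4, 6, 9, 10, 15, 16, 19}
(C ∩ (A ∪ (A △ B))) ∪ C = {2, 3, 4, 6, 9, 10, 15, 16, 19}
C^c = {5, 7, 8, 11, 12, 13, 14, 17, 18}
((C ∩ (A ∪ (A △ B))) ∪ C) ∩ C^c = {}
B △ A = {5, 6, 7, 8, 10, 12, 15, 16, 19}
A ∪ (B △ A) = {4, 5, 6, 7, 8, 9, 10, 12, 13, 15, 16, 17, 19}
C ∩ (A ∪ (B △ A)) = {4, 6, 9, 10, 15, 16, 19}
(C ∩ (A ∪ (B △ A))) ∪ C = {2, 3, 4, 6, 9, 10, 15, 16, 19}
C^c ∩ ((C ∩ (A ∪ (B △ A))) ∪ C) = {}
Both equal {}, so ((C ∩ (A ∪ (A △ B))) ∪ C) ∩ C^c = C^c ∩ ((C ∩ (A ∪ (B △ A))) ∪ C).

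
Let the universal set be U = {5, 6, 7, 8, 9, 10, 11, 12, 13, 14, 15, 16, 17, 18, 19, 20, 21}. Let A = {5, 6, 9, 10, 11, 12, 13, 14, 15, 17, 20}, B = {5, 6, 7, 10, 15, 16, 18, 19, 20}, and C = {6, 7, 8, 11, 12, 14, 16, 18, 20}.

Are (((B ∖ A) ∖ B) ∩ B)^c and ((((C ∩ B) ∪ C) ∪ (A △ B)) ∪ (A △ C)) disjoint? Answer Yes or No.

B ∖ A = {7, 16, 18, 19}
(B ∖ A) ∖ B = {}
((B ∖ A) ∖ B) ∩ B = {}
(((B ∖ A) ∖ B) ∩ B)^c = {5, 6, 7, 8, 9, 10, 11, 12, 13, 14, 15, 16, 17, 18, 19, 20, 21}
C ∩ B = {6, 7, 16, 18, 20}
(C ∩ B) ∪ C = {6, 7, 8, 11, 12, 14, 16, 18, 20}
A △ B = {7, 9, 11, 12, 13, 14, 16, 17, 18, 19}
((C ∩ B) ∪ C) ∪ (A △ B) = {6, 7, 8, 9, 11, 12, 13, 14, 16, 17, 18, 19, 20}
A △ C = {5, 7, 8, 9, 10, 13, 15, 16, 17, 18}
(((C ∩ B) ∪ C) ∪ (A △ B)) ∪ (A △ C) = {5, 6, 7, 8, 9, 10, 11, 12, 13, 14, 15, 16, 17, 18, 19, 20}
5 lies in both, so they are not disjoint.

No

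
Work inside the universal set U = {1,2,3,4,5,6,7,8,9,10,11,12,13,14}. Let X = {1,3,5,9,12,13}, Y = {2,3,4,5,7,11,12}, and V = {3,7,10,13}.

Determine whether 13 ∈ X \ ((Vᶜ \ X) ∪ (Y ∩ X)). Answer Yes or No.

Yes

13 ∈ V, so 13 ∉ Vᶜ
13 ∉ Vᶜ and 13 ∈ X, so 13 ∉ Vᶜ \ X
13 ∉ Y and 13 ∈ X, so 13 ∉ Y ∩ X
13 ∉ (Vᶜ \ X) and 13 ∉ (Y ∩ X), so 13 ∉ (Vᶜ \ X) ∪ (Y ∩ X)
13 ∈ X and 13 ∉ ((Vᶜ \ X) ∪ (Y ∩ X)), so 13 ∈ X \ ((Vᶜ \ X) ∪ (Y ∩ X))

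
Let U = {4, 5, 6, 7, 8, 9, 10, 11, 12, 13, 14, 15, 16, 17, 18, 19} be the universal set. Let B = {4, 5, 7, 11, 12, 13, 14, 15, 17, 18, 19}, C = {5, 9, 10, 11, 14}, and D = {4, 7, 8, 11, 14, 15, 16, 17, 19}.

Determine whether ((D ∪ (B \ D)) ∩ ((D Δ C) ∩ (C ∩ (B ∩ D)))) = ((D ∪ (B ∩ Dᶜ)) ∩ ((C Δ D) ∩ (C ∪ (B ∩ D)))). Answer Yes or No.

No

B \ D = {5, 12, 13, 18}
D ∪ (B \ D) = {4, 5, 7, 8, 11, 12, 13, 14, 15, 16, 17, 18, 19}
D Δ C = {4, 5, 7, 8, 9, 10, 15, 16, 17, 19}
B ∩ D = {4, 7, 11, 14, 15, 17, 19}
C ∩ (B ∩ D) = {11, 14}
(D Δ C) ∩ (C ∩ (B ∩ D)) = {}
(D ∪ (B \ D)) ∩ ((D Δ C) ∩ (C ∩ (B ∩ D))) = {}
Dᶜ = {5, 6, 9, 10, 12, 13, 18}
B ∩ Dᶜ = {5, 12, 13, 18}
D ∪ (B ∩ Dᶜ) = {4, 5, 7, 8, 11, 12, 13, 14, 15, 16, 17, 18, 19}
C Δ D = {4, 5, 7, 8, 9, 10, 15, 16, 17, 19}
C ∪ (B ∩ D) = {4, 5, 7, 9, 10, 11, 14, 15, 17, 19}
(C Δ D) ∩ (C ∪ (B ∩ D)) = {4, 5, 7, 9, 10, 15, 17, 19}
(D ∪ (B ∩ Dᶜ)) ∩ ((C Δ D) ∩ (C ∪ (B ∩ D))) = {4, 5, 7, 15, 17, 19}
4 ∈ (D ∪ (B ∩ Dᶜ)) ∩ ((C Δ D) ∩ (C ∪ (B ∩ D))) but 4 ∉ (D ∪ (B \ D)) ∩ ((D Δ C) ∩ (C ∩ (B ∩ D))), so they differ.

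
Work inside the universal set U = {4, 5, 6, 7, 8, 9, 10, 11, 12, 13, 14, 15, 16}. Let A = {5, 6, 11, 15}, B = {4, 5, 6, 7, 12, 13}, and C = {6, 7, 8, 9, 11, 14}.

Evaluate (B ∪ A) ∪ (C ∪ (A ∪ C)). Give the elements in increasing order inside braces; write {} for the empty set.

B ∪ A = {4, 5, 6, 7, 11, 12, 13, 15}
A ∪ C = {5, 6, 7, 8, 9, 11, 14, 15}
C ∪ (A ∪ C) = {5, 6, 7, 8, 9, 11, 14, 15}
(B ∪ A) ∪ (C ∪ (A ∪ C)) = {4, 5, 6, 7, 8, 9, 11, 12, 13, 14, 15}

{4, 5, 6, 7, 8, 9, 11, 12, 13, 14, 15}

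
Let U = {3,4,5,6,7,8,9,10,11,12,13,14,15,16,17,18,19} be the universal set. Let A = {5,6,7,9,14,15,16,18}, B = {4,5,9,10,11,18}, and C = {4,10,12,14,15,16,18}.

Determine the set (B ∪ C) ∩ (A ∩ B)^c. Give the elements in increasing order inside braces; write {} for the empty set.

B ∪ C = {4,5,9,10,11,12,14,15,16,18}
A ∩ B = {5,9,18}
(A ∩ B)^c = {3,4,6,7,8,10,11,12,13,14,15,16,17,19}
(B ∪ C) ∩ (A ∩ B)^c = {4,10,11,12,14,15,16}

{4,10,11,12,14,15,16}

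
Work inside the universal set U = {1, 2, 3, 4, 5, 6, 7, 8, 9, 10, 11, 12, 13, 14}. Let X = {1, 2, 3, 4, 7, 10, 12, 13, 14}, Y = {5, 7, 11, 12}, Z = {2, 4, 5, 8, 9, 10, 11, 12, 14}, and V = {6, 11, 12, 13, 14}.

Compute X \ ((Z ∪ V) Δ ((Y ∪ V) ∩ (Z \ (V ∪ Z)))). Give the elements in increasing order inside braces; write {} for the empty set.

Z ∪ V = {2, 4, 5, 6, 8, 9, 10, 11, 12, 13, 14}
Y ∪ V = {5, 6, 7, 11, 12, 13, 14}
V ∪ Z = {2, 4, 5, 6, 8, 9, 10, 11, 12, 13, 14}
Z \ (V ∪ Z) = {}
(Y ∪ V) ∩ (Z \ (V ∪ Z)) = {}
(Z ∪ V) Δ ((Y ∪ V) ∩ (Z \ (V ∪ Z))) = {2, 4, 5, 6, 8, 9, 10, 11, 12, 13, 14}
X \ ((Z ∪ V) Δ ((Y ∪ V) ∩ (Z \ (V ∪ Z)))) = {1, 3, 7}

{1, 3, 7}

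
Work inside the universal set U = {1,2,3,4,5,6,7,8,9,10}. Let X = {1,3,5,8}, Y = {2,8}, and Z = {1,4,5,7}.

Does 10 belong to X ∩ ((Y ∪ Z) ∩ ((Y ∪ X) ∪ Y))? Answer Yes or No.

10 ∉ Y and 10 ∉ Z, so 10 ∉ Y ∪ Z
10 ∉ Y and 10 ∉ X, so 10 ∉ Y ∪ X
10 ∉ (Y ∪ X) and 10 ∉ Y, so 10 ∉ (Y ∪ X) ∪ Y
10 ∉ (Y ∪ Z) and 10 ∉ ((Y ∪ X) ∪ Y), so 10 ∉ (Y ∪ Z) ∩ ((Y ∪ X) ∪ Y)
10 ∉ X and 10 ∉ ((Y ∪ Z) ∩ ((Y ∪ X) ∪ Y)), so 10 ∉ X ∩ ((Y ∪ Z) ∩ ((Y ∪ X) ∪ Y))

No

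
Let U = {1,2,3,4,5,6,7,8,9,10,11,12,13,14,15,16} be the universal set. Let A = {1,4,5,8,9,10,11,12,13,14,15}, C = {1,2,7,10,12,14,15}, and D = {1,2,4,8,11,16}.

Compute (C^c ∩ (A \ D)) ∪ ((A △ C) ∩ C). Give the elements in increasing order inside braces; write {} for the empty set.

{2,5,7,9,13}

C^c = {3,4,5,6,8,9,11,13,16}
A \ D = {5,9,10,12,13,14,15}
C^c ∩ (A \ D) = {5,9,13}
A △ C = {2,4,5,7,8,9,11,13}
(A △ C) ∩ C = {2,7}
(C^c ∩ (A \ D)) ∪ ((A △ C) ∩ C) = {2,5,7,9,13}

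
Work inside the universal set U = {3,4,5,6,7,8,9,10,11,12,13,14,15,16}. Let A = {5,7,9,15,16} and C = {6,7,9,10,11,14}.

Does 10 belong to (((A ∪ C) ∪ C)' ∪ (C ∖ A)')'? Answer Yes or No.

Yes

10 ∉ A and 10 ∈ C, so 10 ∈ A ∪ C
10 ∈ (A ∪ C) and 10 ∈ C, so 10 ∈ (A ∪ C) ∪ C
10 ∉ ((A ∪ C) ∪ C)' since 10 ∈ ((A ∪ C) ∪ C)
10 ∈ C and 10 ∉ A, so 10 ∈ C ∖ A
10 ∉ (C ∖ A)' since 10 ∈ (C ∖ A)
10 ∉ ((A ∪ C) ∪ C)' and 10 ∉ (C ∖ A)', so 10 ∉ ((A ∪ C) ∪ C)' ∪ (C ∖ A)'
10 ∈ (((A ∪ C) ∪ C)' ∪ (C ∖ A)')' since 10 ∉ (((A ∪ C) ∪ C)' ∪ (C ∖ A)')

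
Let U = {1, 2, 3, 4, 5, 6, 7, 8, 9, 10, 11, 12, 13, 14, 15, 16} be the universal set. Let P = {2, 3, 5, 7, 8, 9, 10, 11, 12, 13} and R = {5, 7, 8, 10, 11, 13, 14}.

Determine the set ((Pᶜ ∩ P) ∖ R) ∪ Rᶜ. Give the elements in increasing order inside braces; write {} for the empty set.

{1, 2, 3, 4, 6, 9, 12, 15, 16}

Pᶜ = {1, 4, 6, 14, 15, 16}
Pᶜ ∩ P = {}
(Pᶜ ∩ P) ∖ R = {}
Rᶜ = {1, 2, 3, 4, 6, 9, 12, 15, 16}
((Pᶜ ∩ P) ∖ R) ∪ Rᶜ = {1, 2, 3, 4, 6, 9, 12, 15, 16}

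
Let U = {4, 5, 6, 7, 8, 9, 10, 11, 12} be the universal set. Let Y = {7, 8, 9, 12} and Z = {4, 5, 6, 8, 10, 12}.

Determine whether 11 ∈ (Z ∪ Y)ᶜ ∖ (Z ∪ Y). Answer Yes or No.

11 ∉ Z and 11 ∉ Y, so 11 ∉ Z ∪ Y
11 ∈ (Z ∪ Y)ᶜ since 11 ∉ (Z ∪ Y)
11 ∉ Z and 11 ∉ Y, so 11 ∉ Z ∪ Y
11 ∈ (Z ∪ Y)ᶜ and 11 ∉ (Z ∪ Y), so 11 ∈ (Z ∪ Y)ᶜ ∖ (Z ∪ Y)

Yes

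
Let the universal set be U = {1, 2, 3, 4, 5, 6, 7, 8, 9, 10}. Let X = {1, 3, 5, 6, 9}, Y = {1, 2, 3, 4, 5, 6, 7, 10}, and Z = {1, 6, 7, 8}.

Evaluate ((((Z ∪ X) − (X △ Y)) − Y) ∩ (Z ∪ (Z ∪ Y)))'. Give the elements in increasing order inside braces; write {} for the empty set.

{1, 2, 3, 4, 5, 6, 7, 9, 10}

Z ∪ X = {1, 3, 5, 6, 7, 8, 9}
X △ Y = {2, 4, 7, 9, 10}
(Z ∪ X) − (X △ Y) = {1, 3, 5, 6, 8}
((Z ∪ X) − (X △ Y)) − Y = {8}
Z ∪ Y = {1, 2, 3, 4, 5, 6, 7, 8, 10}
Z ∪ (Z ∪ Y) = {1, 2, 3, 4, 5, 6, 7, 8, 10}
(((Z ∪ X) − (X △ Y)) − Y) ∩ (Z ∪ (Z ∪ Y)) = {8}
((((Z ∪ X) − (X △ Y)) − Y) ∩ (Z ∪ (Z ∪ Y)))' = {1, 2, 3, 4, 5, 6, 7, 9, 10}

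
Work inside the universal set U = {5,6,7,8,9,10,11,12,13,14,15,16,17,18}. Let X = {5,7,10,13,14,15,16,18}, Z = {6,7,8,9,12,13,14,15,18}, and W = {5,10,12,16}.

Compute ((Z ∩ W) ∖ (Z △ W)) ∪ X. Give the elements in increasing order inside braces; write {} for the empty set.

Z ∩ W = {12}
Z △ W = {5,6,7,8,9,10,13,14,15,16,18}
(Z ∩ W) ∖ (Z △ W) = {12}
((Z ∩ W) ∖ (Z △ W)) ∪ X = {5,7,10,12,13,14,15,16,18}

{5,7,10,12,13,14,15,16,18}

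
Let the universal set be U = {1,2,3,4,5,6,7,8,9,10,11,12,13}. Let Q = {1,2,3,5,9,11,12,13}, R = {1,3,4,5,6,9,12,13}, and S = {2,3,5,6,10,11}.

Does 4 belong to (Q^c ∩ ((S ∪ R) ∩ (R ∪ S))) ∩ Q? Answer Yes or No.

No

4 ∉ Q, so 4 ∈ Q^c
4 ∉ S and 4 ∈ R, so 4 ∈ S ∪ R
4 ∈ R and 4 ∉ S, so 4 ∈ R ∪ S
4 ∈ (S ∪ R) and 4 ∈ (R ∪ S), so 4 ∈ (S ∪ R) ∩ (R ∪ S)
4 ∈ Q^c and 4 ∈ ((S ∪ R) ∩ (R ∪ S)), so 4 ∈ Q^c ∩ ((S ∪ R) ∩ (R ∪ S))
4 ∈ (Q^c ∩ ((S ∪ R) ∩ (R ∪ S))) and 4 ∉ Q, so 4 ∉ (Q^c ∩ ((S ∪ R) ∩ (R ∪ S))) ∩ Q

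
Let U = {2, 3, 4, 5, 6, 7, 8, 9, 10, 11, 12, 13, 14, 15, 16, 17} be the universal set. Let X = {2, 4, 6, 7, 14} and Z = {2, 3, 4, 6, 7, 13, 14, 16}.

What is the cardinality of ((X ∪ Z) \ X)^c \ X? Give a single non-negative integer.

8

X ∪ Z = {2, 3, 4, 6, 7, 13, 14, 16}
(X ∪ Z) \ X = {3, 13, 16}
((X ∪ Z) \ X)^c = {2, 4, 5, 6, 7, 8, 9, 10, 11, 12, 14, 15, 17}
((X ∪ Z) \ X)^c \ X = {5, 8, 9, 10, 11, 12, 15, 17}
|((X ∪ Z) \ X)^c \ X| = 8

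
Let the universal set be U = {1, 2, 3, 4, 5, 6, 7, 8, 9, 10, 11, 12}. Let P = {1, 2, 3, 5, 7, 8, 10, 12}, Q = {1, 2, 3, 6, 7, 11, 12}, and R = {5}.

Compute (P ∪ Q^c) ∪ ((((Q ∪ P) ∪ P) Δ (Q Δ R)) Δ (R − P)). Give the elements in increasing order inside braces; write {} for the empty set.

{1, 2, 3, 4, 5, 7, 8, 9, 10, 12}

Q^c = {4, 5, 8, 9, 10}
P ∪ Q^c = {1, 2, 3, 4, 5, 7, 8, 9, 10, 12}
Q ∪ P = {1, 2, 3, 5, 6, 7, 8, 10, 11, 12}
(Q ∪ P) ∪ P = {1, 2, 3, 5, 6, 7, 8, 10, 11, 12}
Q Δ R = {1, 2, 3, 5, 6, 7, 11, 12}
((Q ∪ P) ∪ P) Δ (Q Δ R) = {8, 10}
R − P = {}
(((Q ∪ P) ∪ P) Δ (Q Δ R)) Δ (R − P) = {8, 10}
(P ∪ Q^c) ∪ ((((Q ∪ P) ∪ P) Δ (Q Δ R)) Δ (R − P)) = {1, 2, 3, 4, 5, 7, 8, 9, 10, 12}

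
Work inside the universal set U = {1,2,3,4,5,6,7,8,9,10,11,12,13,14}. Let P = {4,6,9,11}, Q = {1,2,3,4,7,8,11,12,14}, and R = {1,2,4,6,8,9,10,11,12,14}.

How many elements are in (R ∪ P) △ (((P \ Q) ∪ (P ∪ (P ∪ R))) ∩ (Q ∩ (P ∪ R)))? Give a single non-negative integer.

3

R ∪ P = {1,2,4,6,8,9,10,11,12,14}
P \ Q = {6,9}
P ∪ R = {1,2,4,6,8,9,10,11,12,14}
P ∪ (P ∪ R) = {1,2,4,6,8,9,10,11,12,14}
(P \ Q) ∪ (P ∪ (P ∪ R)) = {1,2,4,6,8,9,10,11,12,14}
Q ∩ (P ∪ R) = {1,2,4,8,11,12,14}
((P \ Q) ∪ (P ∪ (P ∪ R))) ∩ (Q ∩ (P ∪ R)) = {1,2,4,8,11,12,14}
(R ∪ P) △ (((P \ Q) ∪ (P ∪ (P ∪ R))) ∩ (Q ∩ (P ∪ R))) = {6,9,10}
|(R ∪ P) △ (((P \ Q) ∪ (P ∪ (P ∪ R))) ∩ (Q ∩ (P ∪ R)))| = 3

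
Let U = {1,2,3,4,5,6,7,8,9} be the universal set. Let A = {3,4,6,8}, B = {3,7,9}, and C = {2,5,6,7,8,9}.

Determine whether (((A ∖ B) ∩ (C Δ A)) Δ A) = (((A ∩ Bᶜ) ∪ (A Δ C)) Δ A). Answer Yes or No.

No

A ∖ B = {4,6,8}
C Δ A = {2,3,4,5,7,9}
(A ∖ B) ∩ (C Δ A) = {4}
((A ∖ B) ∩ (C Δ A)) Δ A = {3,6,8}
Bᶜ = {1,2,4,5,6,8}
A ∩ Bᶜ = {4,6,8}
A Δ C = {2,3,4,5,7,9}
(A ∩ Bᶜ) ∪ (A Δ C) = {2,3,4,5,6,7,8,9}
((A ∩ Bᶜ) ∪ (A Δ C)) Δ A = {2,5,7,9}
2 ∈ ((A ∩ Bᶜ) ∪ (A Δ C)) Δ A but 2 ∉ ((A ∖ B) ∩ (C Δ A)) Δ A, so they differ.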